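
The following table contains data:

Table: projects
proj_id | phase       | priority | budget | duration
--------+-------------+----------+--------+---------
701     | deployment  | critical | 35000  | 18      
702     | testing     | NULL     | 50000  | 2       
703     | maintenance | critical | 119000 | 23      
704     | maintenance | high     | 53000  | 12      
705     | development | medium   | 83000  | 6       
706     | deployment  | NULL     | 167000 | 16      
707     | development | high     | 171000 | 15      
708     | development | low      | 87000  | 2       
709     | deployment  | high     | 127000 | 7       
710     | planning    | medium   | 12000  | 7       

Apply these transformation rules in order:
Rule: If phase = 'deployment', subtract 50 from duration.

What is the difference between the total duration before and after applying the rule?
150

Step 1: Original sum of duration = 108
Step 2: 3 records have phase = 'deployment'
Step 3: Each affected record changes by -50
Step 4: Total change = 3 × -50 = -150
Step 5: New sum = 108 + -150 = -42
Step 6: Difference = |-42 - 108| = 150
        (Sum decreased by 150)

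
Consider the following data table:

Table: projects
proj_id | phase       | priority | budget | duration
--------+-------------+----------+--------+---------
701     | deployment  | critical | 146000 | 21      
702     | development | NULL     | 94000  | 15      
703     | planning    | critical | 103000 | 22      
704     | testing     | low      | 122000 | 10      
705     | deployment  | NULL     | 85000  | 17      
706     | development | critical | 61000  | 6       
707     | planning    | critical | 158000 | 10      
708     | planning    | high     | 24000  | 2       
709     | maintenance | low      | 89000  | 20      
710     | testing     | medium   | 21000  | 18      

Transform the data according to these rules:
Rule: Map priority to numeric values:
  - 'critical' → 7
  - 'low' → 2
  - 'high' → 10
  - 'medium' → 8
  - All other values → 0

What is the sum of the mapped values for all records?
50

Step 1: Apply mapping to each record
Step 2: Count by status:
  'critical': 4 records × 7 = 28
  'low': 2 records × 2 = 4
  'high': 1 records × 10 = 10
  'medium': 1 records × 8 = 8
Step 3: Sum all mapped values = 50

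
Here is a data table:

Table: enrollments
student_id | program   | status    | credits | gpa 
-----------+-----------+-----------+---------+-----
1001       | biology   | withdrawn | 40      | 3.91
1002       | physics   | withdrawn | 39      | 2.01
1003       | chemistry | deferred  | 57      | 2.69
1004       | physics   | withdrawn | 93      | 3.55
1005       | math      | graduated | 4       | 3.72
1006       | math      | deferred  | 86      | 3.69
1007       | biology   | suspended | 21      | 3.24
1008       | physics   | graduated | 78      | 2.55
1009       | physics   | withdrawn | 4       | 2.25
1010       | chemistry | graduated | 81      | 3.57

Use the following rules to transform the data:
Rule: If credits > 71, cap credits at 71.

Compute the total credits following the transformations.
449

Step 1: 4 records have credits > 71
Step 2: These records originally summed to 338
Step 3: After capping: 4 × 71 = 284
Step 4: Unaffected records sum: 165
Step 5: Final sum = 284 + 165 = 449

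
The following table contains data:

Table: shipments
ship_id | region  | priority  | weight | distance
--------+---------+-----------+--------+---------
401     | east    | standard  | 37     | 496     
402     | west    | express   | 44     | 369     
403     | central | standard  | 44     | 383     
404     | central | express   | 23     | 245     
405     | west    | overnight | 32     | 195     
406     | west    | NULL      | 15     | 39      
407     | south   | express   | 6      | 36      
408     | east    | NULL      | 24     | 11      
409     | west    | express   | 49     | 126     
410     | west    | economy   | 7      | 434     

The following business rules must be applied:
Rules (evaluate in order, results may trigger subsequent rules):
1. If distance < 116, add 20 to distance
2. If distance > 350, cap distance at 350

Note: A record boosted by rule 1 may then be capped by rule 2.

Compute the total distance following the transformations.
2112

Step 1: Apply rule 1 to records with distance < 116
  - 3 records get bonus of 20
  - Of these, 0 records then exceed 350 and get capped
Step 2: Apply rule 2 to records with distance > 350
  - 4 records (original) are capped
Step 3: Calculate final sum = 2112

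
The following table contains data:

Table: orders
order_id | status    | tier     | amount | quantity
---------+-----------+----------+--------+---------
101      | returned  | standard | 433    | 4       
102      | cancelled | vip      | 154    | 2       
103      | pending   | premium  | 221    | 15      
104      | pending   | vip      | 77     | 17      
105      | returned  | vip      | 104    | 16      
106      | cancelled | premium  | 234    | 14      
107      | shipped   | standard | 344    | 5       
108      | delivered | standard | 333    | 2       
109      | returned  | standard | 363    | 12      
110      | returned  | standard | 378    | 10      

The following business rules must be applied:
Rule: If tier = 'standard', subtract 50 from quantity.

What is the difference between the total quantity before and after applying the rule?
250

Step 1: Original sum of quantity = 97
Step 2: 5 records have tier = 'standard'
Step 3: Each affected record changes by -50
Step 4: Total change = 5 × -50 = -250
Step 5: New sum = 97 + -250 = -153
Step 6: Difference = |-153 - 97| = 250
        (Sum decreased by 250)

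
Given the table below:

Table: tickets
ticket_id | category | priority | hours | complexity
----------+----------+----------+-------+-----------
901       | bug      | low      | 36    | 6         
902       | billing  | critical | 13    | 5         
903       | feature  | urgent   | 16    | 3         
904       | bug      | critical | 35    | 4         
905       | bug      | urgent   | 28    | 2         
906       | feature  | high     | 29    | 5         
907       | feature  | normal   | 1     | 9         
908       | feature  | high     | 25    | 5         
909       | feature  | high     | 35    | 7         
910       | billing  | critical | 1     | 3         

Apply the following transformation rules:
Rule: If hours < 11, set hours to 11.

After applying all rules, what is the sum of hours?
239

Step 1: 2 records have hours < 11
Step 2: These records originally summed to 2
Step 3: After setting to minimum: 2 × 11 = 22
Step 4: Unaffected records sum: 217
Step 5: Final sum = 22 + 217 = 239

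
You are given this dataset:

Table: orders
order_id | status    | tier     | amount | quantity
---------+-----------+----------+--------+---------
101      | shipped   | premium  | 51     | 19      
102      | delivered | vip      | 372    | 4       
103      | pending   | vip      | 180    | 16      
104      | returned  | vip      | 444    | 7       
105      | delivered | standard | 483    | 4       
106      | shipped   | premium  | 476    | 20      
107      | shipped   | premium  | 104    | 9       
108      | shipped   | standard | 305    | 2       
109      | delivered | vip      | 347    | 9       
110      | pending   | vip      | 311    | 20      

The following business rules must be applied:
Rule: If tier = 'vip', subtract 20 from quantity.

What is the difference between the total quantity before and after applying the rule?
100

Step 1: Original sum of quantity = 110
Step 2: 5 records have tier = 'vip'
Step 3: Each affected record changes by -20
Step 4: Total change = 5 × -20 = -100
Step 5: New sum = 110 + -100 = 10
Step 6: Difference = |10 - 110| = 100
        (Sum decreased by 100)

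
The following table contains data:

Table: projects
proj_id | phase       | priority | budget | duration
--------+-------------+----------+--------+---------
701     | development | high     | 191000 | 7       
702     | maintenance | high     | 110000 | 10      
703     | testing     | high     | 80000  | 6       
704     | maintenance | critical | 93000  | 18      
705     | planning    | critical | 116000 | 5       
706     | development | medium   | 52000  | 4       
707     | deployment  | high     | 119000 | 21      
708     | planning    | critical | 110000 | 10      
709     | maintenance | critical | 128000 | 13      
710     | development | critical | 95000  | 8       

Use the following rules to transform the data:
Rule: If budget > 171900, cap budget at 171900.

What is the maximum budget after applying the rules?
171900

Step 1: Original maximum budget = 191000
Step 2: Apply cap at 171900
Step 3: 1 records had budget > 171900 and were capped
Step 4: Maximum after transformation = 171900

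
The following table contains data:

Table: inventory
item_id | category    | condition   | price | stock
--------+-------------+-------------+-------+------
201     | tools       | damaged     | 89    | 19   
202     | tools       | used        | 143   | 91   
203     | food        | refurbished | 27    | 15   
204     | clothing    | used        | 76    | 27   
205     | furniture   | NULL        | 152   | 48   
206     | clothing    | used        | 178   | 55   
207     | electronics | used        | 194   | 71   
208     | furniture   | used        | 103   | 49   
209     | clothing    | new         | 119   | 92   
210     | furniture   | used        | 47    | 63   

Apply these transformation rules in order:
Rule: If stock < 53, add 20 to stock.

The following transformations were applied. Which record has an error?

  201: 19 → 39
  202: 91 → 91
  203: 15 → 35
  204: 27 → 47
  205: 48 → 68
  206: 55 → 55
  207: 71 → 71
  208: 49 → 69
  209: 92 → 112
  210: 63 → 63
Record 209 has an error. The correct transformed value should be 92, not 112.

Step 1: Check each record against the rule
Step 2: Record 209 has stock = 92
Step 3: Since 92 >= 53, the bonus should not have been applied
Step 4: Correct value = 92, but claimed value = 112
Conclusion: Record 209 has the error.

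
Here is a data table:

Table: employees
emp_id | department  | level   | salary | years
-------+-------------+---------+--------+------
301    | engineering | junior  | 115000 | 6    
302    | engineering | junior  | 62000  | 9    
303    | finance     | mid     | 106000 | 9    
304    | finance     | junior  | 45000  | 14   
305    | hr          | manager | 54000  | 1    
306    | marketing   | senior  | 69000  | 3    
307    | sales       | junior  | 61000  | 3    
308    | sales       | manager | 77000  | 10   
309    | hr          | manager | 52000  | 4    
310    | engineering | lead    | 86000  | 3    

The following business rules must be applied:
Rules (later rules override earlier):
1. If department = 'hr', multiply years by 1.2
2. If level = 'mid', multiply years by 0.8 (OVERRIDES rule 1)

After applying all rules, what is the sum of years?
61.2

Step 1: Rule 2 takes priority for records with level = 'mid'
  - 1 records: 9 × 0.8 = 7.2
Step 2: Rule 1 applies to remaining records with department = 'hr'
  - 2 records: 5 × 1.2 = 6.0
Step 3: Other records unchanged: 48
Step 4: Final sum = 7.2 + 6.0 + 48 = 61.2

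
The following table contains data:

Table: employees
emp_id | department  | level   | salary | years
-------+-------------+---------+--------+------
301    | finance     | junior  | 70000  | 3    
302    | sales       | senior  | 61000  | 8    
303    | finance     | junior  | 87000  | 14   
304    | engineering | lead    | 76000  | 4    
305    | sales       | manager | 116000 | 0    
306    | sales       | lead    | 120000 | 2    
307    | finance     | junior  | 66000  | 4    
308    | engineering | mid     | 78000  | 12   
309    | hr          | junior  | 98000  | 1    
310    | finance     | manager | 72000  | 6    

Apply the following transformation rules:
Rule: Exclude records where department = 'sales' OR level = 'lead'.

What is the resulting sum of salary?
471000

Step 1: Find records where department = 'sales' OR level = 'lead'
Step 2: 4 records match, summing to 373000
Step 3: Original sum: 844000
Step 4: Remaining sum = 844000 - 373000 = 471000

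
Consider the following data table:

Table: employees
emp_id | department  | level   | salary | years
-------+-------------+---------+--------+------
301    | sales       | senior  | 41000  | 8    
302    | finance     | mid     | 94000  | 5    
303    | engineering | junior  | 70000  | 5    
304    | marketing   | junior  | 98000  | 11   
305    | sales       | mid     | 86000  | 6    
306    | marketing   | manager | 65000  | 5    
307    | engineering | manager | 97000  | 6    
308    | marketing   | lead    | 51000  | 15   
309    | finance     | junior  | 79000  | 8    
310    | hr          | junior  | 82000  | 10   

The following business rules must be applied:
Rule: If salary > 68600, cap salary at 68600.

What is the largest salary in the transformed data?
68600

Step 1: Original maximum salary = 98000
Step 2: Apply cap at 68600
Step 3: 7 records had salary > 68600 and were capped
Step 4: Maximum after transformation = 68600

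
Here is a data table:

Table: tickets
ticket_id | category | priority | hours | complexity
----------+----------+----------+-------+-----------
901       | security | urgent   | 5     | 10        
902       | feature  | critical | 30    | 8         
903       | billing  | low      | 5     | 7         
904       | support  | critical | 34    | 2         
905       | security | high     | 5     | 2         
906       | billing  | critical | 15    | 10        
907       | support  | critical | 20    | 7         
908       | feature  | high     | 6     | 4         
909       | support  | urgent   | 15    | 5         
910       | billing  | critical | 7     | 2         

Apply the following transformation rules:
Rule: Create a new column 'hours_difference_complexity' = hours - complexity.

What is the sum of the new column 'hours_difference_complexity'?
85

Step 1: For each record, compute hours - complexity
Example calculations:
  5 - 10 = -5
  30 - 8 = 22
  5 - 7 = -2
  ...
Step 2: Sum all derived values
Step 3: Total = 85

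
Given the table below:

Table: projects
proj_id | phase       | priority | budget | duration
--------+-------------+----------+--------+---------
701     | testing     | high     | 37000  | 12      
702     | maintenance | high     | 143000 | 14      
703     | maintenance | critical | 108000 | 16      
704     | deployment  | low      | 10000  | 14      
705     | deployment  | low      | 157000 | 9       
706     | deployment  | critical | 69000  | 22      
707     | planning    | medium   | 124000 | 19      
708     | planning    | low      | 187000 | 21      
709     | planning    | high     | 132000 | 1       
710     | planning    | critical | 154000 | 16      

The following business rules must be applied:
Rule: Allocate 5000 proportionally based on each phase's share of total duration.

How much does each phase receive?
deployment: 1562.5, maintenance: 1041.67, planning: 1979.17, testing: 416.67

Step 1: Calculate total duration = 144
Step 2: Calculate each phase's proportion:
  deployment: 45/144 = 31.25% → 1562.5
  maintenance: 30/144 = 20.83% → 1041.67
  planning: 57/144 = 39.58% → 1979.17
  testing: 12/144 = 8.33% → 416.67
Step 3: Verify: sum of allocations ≈ 5000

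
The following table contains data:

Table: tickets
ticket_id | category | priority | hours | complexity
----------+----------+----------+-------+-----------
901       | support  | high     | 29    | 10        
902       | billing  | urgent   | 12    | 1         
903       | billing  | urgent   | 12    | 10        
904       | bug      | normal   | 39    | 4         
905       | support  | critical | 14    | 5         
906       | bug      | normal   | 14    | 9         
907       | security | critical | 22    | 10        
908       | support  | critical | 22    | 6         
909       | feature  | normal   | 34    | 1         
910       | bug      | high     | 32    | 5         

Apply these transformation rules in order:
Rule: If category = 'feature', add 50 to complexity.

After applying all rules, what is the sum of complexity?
111

Step 1: Count records where category = 'feature': 1
Step 2: Total bonus added: 1 × 50 = 50
Step 3: Original sum of complexity: 61
Step 4: Final sum = 61 + 50 = 111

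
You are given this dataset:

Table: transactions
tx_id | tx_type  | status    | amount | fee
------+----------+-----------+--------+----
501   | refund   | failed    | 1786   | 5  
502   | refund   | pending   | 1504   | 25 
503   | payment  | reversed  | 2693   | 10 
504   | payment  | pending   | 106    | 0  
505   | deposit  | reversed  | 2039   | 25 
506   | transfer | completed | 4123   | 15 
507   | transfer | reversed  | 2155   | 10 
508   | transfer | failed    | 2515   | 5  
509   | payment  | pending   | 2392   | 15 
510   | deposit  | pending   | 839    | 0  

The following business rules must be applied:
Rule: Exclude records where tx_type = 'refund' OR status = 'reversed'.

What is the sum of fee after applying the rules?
35

Step 1: Find records where tx_type = 'refund' OR status = 'reversed'
Step 2: 5 records match, summing to 75
Step 3: Original sum: 110
Step 4: Remaining sum = 110 - 75 = 35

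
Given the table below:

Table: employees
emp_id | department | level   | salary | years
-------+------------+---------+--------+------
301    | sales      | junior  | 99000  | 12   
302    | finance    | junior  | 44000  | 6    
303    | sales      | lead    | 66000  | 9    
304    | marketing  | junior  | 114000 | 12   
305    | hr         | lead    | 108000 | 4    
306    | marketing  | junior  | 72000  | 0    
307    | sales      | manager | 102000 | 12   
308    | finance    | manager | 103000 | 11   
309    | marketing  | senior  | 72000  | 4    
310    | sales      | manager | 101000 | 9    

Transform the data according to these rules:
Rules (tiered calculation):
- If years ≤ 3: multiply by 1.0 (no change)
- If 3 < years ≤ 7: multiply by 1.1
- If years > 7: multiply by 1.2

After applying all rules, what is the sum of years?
93.4

Step 1: Tier 1 (years ≤ 3): 1 records, sum = 0 × 1.0 = 0.0
Step 2: Tier 2 (3 < years ≤ 7): 3 records, sum = 14 × 1.1 = 15.4
Step 3: Tier 3 (years > 7): 6 records, sum = 65 × 1.2 = 78.0
Step 4: Final sum = 0.0 + 15.4 + 78.0 = 93.4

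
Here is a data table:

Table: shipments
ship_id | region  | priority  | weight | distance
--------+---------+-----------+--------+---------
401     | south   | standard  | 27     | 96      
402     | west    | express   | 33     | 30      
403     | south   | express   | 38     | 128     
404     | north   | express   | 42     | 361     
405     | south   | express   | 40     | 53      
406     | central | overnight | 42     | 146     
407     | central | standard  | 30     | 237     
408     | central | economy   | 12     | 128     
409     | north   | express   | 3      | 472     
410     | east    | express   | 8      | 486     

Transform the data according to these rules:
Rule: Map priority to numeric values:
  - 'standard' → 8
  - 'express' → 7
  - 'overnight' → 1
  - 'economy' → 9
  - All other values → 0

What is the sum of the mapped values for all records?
68

Step 1: Apply mapping to each record
Step 2: Count by status:
  'standard': 2 records × 8 = 16
  'express': 6 records × 7 = 42
  'overnight': 1 records × 1 = 1
  'economy': 1 records × 9 = 9
Step 3: Sum all mapped values = 68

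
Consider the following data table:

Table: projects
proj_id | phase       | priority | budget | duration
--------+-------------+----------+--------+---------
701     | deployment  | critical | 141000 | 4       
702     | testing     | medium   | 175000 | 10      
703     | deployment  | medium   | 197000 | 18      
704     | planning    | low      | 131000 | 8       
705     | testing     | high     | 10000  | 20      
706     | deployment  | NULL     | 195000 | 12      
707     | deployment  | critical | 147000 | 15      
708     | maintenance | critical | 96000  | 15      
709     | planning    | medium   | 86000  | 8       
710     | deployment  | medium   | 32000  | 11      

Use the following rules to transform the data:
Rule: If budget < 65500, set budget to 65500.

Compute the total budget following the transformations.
1299000

Step 1: 2 records have budget < 65500
Step 2: These records originally summed to 42000
Step 3: After setting to minimum: 2 × 65500 = 131000
Step 4: Unaffected records sum: 1168000
Step 5: Final sum = 131000 + 1168000 = 1299000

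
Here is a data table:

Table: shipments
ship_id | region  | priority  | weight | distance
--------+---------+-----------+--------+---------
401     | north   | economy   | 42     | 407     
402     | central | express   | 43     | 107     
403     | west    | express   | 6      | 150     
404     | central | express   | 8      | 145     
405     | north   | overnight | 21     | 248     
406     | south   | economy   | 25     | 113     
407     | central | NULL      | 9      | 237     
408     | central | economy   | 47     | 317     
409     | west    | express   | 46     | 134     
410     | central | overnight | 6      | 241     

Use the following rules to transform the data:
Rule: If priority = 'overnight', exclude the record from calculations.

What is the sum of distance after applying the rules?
1610

Step 1: Identify records where priority = 'overnight'
Step 2: The excluded records sum to 489
Step 3: Original total distance = 2099
Step 4: Remaining total = 2099 - 489 = 1610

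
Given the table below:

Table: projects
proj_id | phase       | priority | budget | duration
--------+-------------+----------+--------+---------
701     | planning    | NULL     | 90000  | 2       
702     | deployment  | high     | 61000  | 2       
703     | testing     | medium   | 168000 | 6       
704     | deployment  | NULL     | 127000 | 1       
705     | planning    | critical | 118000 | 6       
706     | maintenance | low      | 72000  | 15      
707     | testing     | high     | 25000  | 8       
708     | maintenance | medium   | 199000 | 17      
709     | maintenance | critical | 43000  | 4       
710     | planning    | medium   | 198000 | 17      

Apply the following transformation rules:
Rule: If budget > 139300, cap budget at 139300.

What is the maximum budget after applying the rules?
139300

Step 1: Original maximum budget = 199000
Step 2: Apply cap at 139300
Step 3: 3 records had budget > 139300 and were capped
Step 4: Maximum after transformation = 139300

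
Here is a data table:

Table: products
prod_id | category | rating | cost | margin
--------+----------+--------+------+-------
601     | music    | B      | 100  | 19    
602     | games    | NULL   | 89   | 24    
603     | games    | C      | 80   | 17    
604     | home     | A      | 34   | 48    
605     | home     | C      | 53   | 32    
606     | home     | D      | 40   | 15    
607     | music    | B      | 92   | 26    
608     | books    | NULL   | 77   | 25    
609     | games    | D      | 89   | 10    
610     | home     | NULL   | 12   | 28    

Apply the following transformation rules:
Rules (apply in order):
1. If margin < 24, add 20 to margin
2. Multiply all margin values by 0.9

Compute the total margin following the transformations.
291.6

Step 1: Apply Rule 1 - Add 20 to records with margin < 24
  - 4 records affected: 61 + (4 × 20) = 141
  - Unaffected records: 183
  - Sum after Rule 1: 324
Step 2: Apply Rule 2 - Multiply all by 0.9
  - 324 × 0.9 = 291.6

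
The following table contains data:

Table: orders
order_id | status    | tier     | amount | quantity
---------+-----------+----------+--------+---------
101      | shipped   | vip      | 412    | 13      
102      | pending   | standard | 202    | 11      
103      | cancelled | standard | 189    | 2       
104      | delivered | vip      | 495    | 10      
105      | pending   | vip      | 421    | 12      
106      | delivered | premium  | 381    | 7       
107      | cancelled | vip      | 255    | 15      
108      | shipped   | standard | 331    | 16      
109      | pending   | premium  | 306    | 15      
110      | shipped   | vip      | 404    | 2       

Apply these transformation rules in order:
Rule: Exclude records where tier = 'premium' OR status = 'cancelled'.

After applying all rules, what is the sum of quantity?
64

Step 1: Find records where tier = 'premium' OR status = 'cancelled'
Step 2: 4 records match, summing to 39
Step 3: Original sum: 103
Step 4: Remaining sum = 103 - 39 = 64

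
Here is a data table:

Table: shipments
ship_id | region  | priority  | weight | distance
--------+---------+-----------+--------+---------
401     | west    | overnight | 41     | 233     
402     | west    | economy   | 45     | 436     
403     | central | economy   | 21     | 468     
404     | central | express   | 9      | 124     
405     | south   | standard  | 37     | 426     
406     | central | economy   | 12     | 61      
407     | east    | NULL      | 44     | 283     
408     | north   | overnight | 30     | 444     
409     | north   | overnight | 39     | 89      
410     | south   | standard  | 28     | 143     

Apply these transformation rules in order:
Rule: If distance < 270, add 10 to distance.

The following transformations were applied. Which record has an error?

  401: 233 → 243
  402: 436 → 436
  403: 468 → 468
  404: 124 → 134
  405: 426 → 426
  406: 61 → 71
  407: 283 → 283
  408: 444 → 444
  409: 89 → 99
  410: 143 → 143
Record 410 has an error. The correct transformed value should be 153, not 143.

Step 1: Check each record against the rule
Step 2: Record 410 has distance = 143
Step 3: Since 143 < 270, the bonus should have been applied
Step 4: Correct value = 153, but claimed value = 143
Conclusion: Record 410 has the error.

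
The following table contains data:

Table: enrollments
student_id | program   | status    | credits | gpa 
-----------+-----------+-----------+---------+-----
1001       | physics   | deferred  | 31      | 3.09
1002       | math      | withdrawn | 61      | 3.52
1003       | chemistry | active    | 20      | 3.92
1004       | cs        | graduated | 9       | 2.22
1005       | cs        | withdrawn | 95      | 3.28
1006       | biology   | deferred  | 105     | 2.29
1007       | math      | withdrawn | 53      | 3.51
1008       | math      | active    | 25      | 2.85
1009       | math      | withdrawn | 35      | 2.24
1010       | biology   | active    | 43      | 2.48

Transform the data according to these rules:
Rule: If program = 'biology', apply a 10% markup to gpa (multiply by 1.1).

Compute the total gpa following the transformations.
29.88

Step 1: Records with program = 'biology' have total gpa = 4.77
Step 2: Apply multiplier: 4.77 × 1.1 = 5.25
Step 3: Other records total: 24.63
Step 4: Final sum = 5.25 + 24.63 = 29.88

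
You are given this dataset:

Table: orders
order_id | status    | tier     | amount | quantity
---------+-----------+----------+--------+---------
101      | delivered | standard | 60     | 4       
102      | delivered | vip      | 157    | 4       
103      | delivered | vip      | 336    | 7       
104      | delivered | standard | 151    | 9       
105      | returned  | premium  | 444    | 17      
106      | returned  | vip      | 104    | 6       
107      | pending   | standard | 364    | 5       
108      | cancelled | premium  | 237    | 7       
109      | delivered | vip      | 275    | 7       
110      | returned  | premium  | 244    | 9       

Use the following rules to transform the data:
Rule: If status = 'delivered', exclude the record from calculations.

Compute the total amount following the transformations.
1393

Step 1: Identify records where status = 'delivered'
Step 2: The excluded records sum to 979
Step 3: Original total amount = 2372
Step 4: Remaining total = 2372 - 979 = 1393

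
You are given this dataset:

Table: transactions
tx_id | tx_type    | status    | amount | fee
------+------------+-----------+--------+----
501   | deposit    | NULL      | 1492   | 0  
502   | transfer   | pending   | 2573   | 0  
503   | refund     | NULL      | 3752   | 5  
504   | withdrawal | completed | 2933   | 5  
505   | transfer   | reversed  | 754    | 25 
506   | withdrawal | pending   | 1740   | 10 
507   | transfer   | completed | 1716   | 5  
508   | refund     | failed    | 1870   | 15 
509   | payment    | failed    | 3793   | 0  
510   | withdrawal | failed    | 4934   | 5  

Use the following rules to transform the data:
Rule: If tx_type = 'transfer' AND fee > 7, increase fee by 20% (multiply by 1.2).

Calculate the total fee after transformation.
75.0

Step 1: Find records where tx_type = 'transfer' AND fee > 7
Step 2: 1 records match, summing to 25
Step 3: After multiplier: 25 × 1.2 = 30.0
Step 4: Unaffected records sum: 45
Step 5: Final sum = 30.0 + 45 = 75.0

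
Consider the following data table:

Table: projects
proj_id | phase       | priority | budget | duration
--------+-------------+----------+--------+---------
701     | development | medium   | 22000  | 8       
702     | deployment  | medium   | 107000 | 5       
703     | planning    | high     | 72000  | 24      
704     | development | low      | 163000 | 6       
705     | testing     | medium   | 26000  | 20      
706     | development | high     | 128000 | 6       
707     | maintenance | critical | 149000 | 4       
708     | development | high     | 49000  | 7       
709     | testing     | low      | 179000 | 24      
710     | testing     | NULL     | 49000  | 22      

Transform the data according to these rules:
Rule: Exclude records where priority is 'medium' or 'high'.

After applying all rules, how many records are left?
4

Step 1: Count records to exclude
  - 3 (medium) + 3 (high) = 6 records
Step 2: Total records: 10
Step 3: Remaining = 10 - 6 = 4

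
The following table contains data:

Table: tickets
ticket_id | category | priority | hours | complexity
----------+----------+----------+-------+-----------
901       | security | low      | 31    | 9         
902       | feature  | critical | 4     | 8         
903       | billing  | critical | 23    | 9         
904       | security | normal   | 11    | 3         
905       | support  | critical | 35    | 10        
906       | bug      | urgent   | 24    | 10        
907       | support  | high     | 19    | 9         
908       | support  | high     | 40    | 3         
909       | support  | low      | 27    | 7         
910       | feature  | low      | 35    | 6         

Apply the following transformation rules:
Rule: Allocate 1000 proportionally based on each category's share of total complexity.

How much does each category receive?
billing: 121.62, bug: 135.14, feature: 189.19, security: 162.16, support: 391.89

Step 1: Calculate total complexity = 74
Step 2: Calculate each category's proportion:
  billing: 9/74 = 12.16% → 121.62
  bug: 10/74 = 13.51% → 135.14
  feature: 14/74 = 18.92% → 189.19
  security: 12/74 = 16.22% → 162.16
  support: 29/74 = 39.19% → 391.89
Step 3: Verify: sum of allocations ≈ 1000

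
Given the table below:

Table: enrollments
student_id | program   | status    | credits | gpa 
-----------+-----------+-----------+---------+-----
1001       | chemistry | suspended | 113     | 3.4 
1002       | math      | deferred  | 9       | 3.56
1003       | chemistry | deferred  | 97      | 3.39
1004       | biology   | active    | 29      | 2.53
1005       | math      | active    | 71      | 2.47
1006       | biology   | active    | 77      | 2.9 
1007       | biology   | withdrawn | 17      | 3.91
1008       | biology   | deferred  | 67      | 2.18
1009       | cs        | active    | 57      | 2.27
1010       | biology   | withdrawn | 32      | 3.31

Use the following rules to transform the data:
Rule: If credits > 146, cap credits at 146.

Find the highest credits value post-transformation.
113

Step 1: Original maximum credits = 113
Step 2: Check cap of 146 against maximum
Step 3: No records exceed the cap (max 113 <= cap 146), so no capping applies
Step 4: Maximum after transformation = 113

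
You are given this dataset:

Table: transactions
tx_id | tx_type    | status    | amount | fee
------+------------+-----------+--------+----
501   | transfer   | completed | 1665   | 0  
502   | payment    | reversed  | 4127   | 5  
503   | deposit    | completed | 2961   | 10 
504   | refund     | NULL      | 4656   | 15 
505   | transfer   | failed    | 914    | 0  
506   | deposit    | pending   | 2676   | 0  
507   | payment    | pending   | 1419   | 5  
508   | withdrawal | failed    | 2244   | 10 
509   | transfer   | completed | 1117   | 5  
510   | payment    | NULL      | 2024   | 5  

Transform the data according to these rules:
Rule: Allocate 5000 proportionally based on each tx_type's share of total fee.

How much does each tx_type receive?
deposit: 909.09, payment: 1363.64, refund: 1363.64, transfer: 454.55, withdrawal: 909.09

Step 1: Calculate total fee = 55
Step 2: Calculate each tx_type's proportion:
  deposit: 10/55 = 18.18% → 909.09
  payment: 15/55 = 27.27% → 1363.64
  refund: 15/55 = 27.27% → 1363.64
  transfer: 5/55 = 9.09% → 454.55
  withdrawal: 10/55 = 18.18% → 909.09
Step 3: Verify: sum of allocations ≈ 5000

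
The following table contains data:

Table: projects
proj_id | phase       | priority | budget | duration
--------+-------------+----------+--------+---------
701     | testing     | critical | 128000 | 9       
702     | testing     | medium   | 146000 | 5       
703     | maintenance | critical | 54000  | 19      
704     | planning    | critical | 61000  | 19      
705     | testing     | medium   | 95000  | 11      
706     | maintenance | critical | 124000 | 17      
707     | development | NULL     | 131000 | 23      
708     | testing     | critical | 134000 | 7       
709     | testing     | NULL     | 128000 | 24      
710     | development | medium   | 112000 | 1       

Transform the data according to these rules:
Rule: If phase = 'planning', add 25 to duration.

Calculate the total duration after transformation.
160

Step 1: Count records where phase = 'planning': 1
Step 2: Total bonus added: 1 × 25 = 25
Step 3: Original sum of duration: 135
Step 4: Final sum = 135 + 25 = 160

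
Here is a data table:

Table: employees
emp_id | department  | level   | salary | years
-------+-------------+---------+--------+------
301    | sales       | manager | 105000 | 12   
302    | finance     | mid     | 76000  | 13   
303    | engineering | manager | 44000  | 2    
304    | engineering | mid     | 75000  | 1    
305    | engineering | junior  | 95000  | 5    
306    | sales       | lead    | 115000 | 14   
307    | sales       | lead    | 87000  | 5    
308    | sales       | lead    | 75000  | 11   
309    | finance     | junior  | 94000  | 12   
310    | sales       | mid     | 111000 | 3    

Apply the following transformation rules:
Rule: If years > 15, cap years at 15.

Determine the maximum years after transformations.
14

Step 1: Original maximum years = 14
Step 2: Check cap of 15 against maximum
Step 3: No records exceed the cap (max 14 <= cap 15), so no capping applies
Step 4: Maximum after transformation = 14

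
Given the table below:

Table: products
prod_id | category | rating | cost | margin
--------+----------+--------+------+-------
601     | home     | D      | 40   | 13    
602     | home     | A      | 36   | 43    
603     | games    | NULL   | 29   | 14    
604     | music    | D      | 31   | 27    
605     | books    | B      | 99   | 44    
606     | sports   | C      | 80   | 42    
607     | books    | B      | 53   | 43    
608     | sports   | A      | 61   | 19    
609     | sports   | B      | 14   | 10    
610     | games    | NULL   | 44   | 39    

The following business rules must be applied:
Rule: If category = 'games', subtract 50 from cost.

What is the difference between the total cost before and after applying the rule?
100

Step 1: Original sum of cost = 487
Step 2: 2 records have category = 'games'
Step 3: Each affected record changes by -50
Step 4: Total change = 2 × -50 = -100
Step 5: New sum = 487 + -100 = 387
Step 6: Difference = |387 - 487| = 100
        (Sum decreased by 100)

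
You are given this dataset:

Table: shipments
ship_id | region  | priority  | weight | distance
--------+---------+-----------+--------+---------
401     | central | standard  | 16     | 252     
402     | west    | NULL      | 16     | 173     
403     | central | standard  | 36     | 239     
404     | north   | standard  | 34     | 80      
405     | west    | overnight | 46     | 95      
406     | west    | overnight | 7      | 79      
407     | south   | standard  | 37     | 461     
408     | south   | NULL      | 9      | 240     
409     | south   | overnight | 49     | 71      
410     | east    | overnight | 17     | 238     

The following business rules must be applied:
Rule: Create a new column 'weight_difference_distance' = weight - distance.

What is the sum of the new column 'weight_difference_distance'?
-1661

Step 1: For each record, compute weight - distance
Example calculations:
  16 - 252 = -236
  16 - 173 = -157
  36 - 239 = -203
  ...
Step 2: Sum all derived values
Step 3: Total = -1661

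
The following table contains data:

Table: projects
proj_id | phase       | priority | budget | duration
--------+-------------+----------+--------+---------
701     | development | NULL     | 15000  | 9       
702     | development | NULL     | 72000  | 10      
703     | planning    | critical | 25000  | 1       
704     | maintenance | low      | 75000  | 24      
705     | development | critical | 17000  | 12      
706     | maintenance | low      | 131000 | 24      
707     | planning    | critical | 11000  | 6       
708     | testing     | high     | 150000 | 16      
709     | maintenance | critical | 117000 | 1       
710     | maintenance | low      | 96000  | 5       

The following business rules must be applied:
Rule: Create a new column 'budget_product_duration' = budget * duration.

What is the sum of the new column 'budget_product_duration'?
9091000

Step 1: For each record, compute budget * duration
Example calculations:
  15000 * 9 = 135000
  72000 * 10 = 720000
  25000 * 1 = 25000
  ...
Step 2: Sum all derived values
Step 3: Total = 9091000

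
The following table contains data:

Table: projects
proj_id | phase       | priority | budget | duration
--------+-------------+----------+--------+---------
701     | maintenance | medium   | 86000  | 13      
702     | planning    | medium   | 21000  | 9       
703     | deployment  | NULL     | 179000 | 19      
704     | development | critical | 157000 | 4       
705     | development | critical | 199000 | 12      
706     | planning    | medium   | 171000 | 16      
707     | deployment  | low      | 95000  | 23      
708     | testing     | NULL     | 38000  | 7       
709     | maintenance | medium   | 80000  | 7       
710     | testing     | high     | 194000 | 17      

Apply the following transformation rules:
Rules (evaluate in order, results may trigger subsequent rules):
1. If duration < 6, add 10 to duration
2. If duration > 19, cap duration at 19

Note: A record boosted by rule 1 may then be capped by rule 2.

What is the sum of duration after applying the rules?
133

Step 1: Apply rule 1 to records with duration < 6
  - 1 records get bonus of 10
  - Of these, 0 records then exceed 19 and get capped
Step 2: Apply rule 2 to records with duration > 19
  - 1 records (original) are capped
Step 3: Calculate final sum = 133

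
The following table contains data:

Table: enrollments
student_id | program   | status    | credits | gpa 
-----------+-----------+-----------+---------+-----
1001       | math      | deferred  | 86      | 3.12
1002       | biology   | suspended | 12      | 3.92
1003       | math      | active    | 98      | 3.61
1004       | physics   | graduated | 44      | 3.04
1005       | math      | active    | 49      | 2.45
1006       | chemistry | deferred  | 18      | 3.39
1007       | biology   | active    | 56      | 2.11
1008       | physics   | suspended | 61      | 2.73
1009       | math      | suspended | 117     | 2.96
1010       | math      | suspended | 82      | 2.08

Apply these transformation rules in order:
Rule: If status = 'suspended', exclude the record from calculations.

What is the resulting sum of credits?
351

Step 1: Identify records where status = 'suspended'
Step 2: The excluded records sum to 272
Step 3: Original total credits = 623
Step 4: Remaining total = 623 - 272 = 351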